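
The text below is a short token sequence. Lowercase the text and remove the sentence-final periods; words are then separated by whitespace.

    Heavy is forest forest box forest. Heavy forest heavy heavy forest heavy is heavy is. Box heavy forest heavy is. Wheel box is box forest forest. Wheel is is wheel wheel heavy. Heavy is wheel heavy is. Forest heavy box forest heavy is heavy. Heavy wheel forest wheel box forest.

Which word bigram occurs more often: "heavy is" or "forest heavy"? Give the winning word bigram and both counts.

"heavy is": 7 occurrences
"forest heavy": 6 occurrences

"heavy is" (7 vs 6)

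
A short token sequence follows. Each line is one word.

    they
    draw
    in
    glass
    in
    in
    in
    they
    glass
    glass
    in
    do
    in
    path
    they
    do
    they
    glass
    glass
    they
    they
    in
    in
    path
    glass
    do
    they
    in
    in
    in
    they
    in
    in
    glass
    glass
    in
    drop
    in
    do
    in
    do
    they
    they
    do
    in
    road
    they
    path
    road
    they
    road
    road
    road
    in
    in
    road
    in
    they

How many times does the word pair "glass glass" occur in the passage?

3

Scanning the 57 overlapping bigram windows for "glass glass":
  position 9–10: glass glass
  position 18–19: glass glass
  position 34–35: glass glass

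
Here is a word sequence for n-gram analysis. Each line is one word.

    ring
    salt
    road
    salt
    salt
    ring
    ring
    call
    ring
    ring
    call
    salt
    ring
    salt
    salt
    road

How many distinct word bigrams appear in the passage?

9

16 tokens → 15 bigram windows in total.
Repeated bigrams (each contributes count−1 duplicates):
  ring call: 2
  ring ring: 2
  ring salt: 2
  salt ring: 2
  salt road: 2
  salt salt: 2
6 duplicate windows → 15 − 6 = 9 distinct.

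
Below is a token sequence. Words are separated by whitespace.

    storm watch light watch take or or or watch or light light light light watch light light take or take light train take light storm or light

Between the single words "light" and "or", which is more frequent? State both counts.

"light": 10 occurrences
"or": 6 occurrences

"light" (10 vs 6)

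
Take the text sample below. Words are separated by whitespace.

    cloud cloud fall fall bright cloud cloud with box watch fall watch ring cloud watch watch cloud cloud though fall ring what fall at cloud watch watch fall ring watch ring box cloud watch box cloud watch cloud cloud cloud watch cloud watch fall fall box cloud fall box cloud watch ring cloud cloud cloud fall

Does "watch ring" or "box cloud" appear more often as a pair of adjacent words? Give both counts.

"box cloud" (4 vs 3)

"watch ring": 3 occurrences
"box cloud": 4 occurrences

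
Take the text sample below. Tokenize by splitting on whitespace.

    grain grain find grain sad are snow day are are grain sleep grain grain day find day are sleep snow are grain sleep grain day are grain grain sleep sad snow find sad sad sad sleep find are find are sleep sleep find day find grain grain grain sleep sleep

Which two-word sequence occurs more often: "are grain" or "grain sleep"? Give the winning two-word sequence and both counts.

"grain sleep" (4 vs 3)

"are grain": 3 occurrences
"grain sleep": 4 occurrences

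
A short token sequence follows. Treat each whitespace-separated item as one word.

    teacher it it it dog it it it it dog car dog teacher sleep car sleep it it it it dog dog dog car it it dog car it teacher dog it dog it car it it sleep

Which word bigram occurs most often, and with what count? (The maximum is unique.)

Bigram frequencies (highest first):
  it it: 10
  it dog: 5
  dog it: 3
  dog car: 3
  car it: 3
  dog dog: 2
  … (11 more, each ≤ 1)

"it it", 10 times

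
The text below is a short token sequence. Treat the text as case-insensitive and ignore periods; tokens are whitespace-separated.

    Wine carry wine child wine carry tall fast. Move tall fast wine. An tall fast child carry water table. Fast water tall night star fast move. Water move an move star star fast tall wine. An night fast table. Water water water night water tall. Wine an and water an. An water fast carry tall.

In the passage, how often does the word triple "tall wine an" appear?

Scanning the 53 overlapping trigram windows for "tall wine an":
  position 34–36: tall wine an
  position 45–47: tall wine an

2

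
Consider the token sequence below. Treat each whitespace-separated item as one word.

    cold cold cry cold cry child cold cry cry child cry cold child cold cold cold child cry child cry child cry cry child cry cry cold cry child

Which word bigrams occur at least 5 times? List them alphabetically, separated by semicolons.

child cry; cry child

Bigram counts meeting the condition (at least 5 times):
  child cry: 5
  cry child: 6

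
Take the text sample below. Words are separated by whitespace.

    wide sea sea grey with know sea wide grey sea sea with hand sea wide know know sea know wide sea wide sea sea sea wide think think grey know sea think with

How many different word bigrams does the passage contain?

22

33 tokens → 32 bigram windows in total.
Repeated bigrams (each contributes count−1 duplicates):
  sea sea: 4
  sea wide: 4
  know sea: 3
  wide sea: 3
10 duplicate windows → 32 − 10 = 22 distinct.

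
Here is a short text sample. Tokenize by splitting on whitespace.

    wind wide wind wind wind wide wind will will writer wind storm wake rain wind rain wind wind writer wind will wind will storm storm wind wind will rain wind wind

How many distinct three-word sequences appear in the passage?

31 tokens → 29 trigram windows in total.
Repeated trigrams (each contributes count−1 duplicates):
  rain wind wind: 2
  wind wide wind: 2
2 duplicate windows → 29 − 2 = 27 distinct.

27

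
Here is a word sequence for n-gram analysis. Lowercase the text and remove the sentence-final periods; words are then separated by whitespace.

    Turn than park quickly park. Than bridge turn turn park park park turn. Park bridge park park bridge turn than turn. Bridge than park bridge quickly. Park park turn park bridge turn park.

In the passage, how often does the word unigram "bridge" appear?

Scanning the 33 tokens for "bridge":
  position 7: bridge
  position 15: bridge
  position 18: bridge
  position 22: bridge
  position 25: bridge
  position 31: bridge

6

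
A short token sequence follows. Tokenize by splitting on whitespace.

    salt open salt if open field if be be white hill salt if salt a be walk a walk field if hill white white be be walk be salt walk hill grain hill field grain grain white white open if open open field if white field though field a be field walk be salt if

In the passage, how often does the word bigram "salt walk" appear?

Scanning the 54 overlapping bigram windows for "salt walk":
  position 29–30: salt walk

1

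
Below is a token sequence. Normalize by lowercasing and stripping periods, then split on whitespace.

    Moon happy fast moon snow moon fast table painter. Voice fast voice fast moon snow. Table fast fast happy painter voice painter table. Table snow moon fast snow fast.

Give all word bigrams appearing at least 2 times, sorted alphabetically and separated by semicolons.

fast moon; moon fast; moon snow; painter voice; snow moon; voice fast

Bigram counts meeting the condition (at least 2 times):
  fast moon: 2
  moon fast: 2
  moon snow: 2
  painter voice: 2
  snow moon: 2
  voice fast: 2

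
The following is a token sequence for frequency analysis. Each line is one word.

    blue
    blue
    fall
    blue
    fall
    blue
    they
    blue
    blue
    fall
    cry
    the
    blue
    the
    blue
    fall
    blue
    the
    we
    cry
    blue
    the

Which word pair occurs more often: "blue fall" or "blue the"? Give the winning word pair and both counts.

"blue fall": 4 occurrences
"blue the": 3 occurrences

"blue fall" (4 vs 3)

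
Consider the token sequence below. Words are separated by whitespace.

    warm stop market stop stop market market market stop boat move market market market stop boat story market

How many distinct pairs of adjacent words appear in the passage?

18 tokens → 17 bigram windows in total.
Repeated bigrams (each contributes count−1 duplicates):
  market market: 4
  market stop: 3
  stop boat: 2
  stop market: 2
7 duplicate windows → 17 − 7 = 10 distinct.

10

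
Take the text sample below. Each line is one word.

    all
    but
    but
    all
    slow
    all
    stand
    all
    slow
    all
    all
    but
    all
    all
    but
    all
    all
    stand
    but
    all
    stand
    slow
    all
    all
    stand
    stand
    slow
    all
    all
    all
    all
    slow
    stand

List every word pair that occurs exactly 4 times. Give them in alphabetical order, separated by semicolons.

Bigram counts meeting the condition (exactly 4 times):
  all stand: 4
  but all: 4
  slow all: 4

all stand; but all; slow all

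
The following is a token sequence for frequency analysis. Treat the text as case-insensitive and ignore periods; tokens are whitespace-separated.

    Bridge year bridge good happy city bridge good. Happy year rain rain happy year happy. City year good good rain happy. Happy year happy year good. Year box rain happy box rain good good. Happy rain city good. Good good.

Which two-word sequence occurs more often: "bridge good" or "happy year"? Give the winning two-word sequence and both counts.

"bridge good": 2 occurrences
"happy year": 4 occurrences

"happy year" (4 vs 2)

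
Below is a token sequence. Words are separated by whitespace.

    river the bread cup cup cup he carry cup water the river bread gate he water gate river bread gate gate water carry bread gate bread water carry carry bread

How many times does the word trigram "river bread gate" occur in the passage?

2

Scanning the 28 overlapping trigram windows for "river bread gate":
  position 12–14: river bread gate
  position 18–20: river bread gate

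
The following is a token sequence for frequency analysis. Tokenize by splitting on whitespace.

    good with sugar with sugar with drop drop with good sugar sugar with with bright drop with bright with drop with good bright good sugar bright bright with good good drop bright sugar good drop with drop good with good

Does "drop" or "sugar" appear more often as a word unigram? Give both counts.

"drop": 7 occurrences
"sugar": 6 occurrences

"drop" (7 vs 6)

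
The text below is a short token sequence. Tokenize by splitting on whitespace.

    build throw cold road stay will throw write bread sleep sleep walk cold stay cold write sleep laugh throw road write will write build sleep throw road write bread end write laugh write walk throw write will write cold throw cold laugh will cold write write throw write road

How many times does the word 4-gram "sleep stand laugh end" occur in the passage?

0

Scanning the 46 overlapping 4-gram windows for "sleep stand laugh end":
  (none found)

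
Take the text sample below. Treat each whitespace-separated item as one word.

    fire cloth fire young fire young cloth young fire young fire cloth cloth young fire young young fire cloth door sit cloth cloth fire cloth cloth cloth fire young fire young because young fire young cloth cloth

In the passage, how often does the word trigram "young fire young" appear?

Scanning the 35 overlapping trigram windows for "young fire young":
  position 4–6: young fire young
  position 8–10: young fire young
  position 14–16: young fire young
  position 29–31: young fire young
  position 33–35: young fire young

5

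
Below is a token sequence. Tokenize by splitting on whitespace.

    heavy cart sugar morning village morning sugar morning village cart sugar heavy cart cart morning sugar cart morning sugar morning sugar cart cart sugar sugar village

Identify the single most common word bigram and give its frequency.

Bigram frequencies (highest first):
  morning sugar: 4
  cart sugar: 3
  sugar morning: 3
  heavy cart: 2
  morning village: 2
  cart cart: 2
  … (7 more, each ≤ 2)

"morning sugar", 4 times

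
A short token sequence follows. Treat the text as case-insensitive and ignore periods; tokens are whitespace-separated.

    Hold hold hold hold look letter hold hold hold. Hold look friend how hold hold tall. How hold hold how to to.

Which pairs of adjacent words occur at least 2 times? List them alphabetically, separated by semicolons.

hold hold; hold look; how hold

Bigram counts meeting the condition (at least 2 times):
  hold hold: 8
  hold look: 2
  how hold: 2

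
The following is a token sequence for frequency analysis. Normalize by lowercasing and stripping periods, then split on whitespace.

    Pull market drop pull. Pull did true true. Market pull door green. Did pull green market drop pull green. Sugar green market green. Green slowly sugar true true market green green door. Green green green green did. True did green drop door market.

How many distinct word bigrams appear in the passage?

28

43 tokens → 42 bigram windows in total.
Repeated bigrams (each contributes count−1 duplicates):
  green green: 5
  did true: 2
  door green: 2
  drop pull: 2
  green did: 2
  green market: 2
  market drop: 2
  market green: 2
  … (3 more repeated)
14 duplicate windows → 42 − 14 = 28 distinct.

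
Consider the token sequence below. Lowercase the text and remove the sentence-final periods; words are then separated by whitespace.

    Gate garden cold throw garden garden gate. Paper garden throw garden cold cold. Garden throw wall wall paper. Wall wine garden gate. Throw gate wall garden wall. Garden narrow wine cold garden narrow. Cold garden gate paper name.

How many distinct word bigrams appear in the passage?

27

38 tokens → 37 bigram windows in total.
Repeated bigrams (each contributes count−1 duplicates):
  cold garden: 3
  garden gate: 3
  garden cold: 2
  garden narrow: 2
  garden throw: 2
  gate paper: 2
  throw garden: 2
  wall garden: 2
10 duplicate windows → 37 − 10 = 27 distinct.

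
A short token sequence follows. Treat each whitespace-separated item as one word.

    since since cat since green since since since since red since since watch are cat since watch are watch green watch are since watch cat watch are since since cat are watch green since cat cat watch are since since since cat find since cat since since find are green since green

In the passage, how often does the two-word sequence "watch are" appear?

Scanning the 51 overlapping bigram windows for "watch are":
  position 13–14: watch are
  position 17–18: watch are
  position 21–22: watch are
  position 26–27: watch are
  position 37–38: watch are

5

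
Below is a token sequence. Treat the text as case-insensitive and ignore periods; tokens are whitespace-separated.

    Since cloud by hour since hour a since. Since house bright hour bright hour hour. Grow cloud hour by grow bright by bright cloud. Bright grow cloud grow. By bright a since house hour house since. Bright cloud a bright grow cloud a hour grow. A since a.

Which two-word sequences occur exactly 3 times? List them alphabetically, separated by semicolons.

a since; grow cloud

Bigram counts meeting the condition (exactly 3 times):
  a since: 3
  grow cloud: 3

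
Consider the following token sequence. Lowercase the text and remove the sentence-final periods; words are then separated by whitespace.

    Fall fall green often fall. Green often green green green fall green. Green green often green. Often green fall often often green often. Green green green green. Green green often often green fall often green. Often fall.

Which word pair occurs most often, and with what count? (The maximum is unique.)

"green green", 9 times

Bigram frequencies (highest first):
  green green: 9
  green often: 7
  often green: 7
  fall green: 3
  green fall: 3
  often fall: 2
  … (3 more, each ≤ 2)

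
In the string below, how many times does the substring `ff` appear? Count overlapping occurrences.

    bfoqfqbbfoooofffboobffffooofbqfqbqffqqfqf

Sliding a length-2 window over the 41 characters (40 positions):
  position 14–15: ff
  position 15–16: ff
  position 21–22: ff
  position 22–23: ff
  position 23–24: ff
  position 35–36: ff

6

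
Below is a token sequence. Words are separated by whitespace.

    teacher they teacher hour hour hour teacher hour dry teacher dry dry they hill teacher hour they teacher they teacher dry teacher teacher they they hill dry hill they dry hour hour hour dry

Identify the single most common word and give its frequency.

"teacher", 9 times

Unigram frequencies (highest first):
  teacher: 9
  hour: 8
  they: 7
  dry: 7
  hill: 3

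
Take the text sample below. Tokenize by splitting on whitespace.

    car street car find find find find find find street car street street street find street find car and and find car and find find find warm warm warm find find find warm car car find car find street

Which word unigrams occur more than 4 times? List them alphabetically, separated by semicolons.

Unigram counts meeting the condition (more than 4 times):
  car: 8
  find: 17
  street: 7

car; find; street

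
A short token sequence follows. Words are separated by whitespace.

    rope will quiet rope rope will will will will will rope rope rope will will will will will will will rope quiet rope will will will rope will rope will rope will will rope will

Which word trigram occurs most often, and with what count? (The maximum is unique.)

Trigram frequencies (highest first):
  will will will: 9
  rope will will: 4
  will will rope: 4
  will rope will: 4
  rope rope will: 2
  rope will rope: 2
  … (8 more, each ≤ 1)

"will will will", 9 times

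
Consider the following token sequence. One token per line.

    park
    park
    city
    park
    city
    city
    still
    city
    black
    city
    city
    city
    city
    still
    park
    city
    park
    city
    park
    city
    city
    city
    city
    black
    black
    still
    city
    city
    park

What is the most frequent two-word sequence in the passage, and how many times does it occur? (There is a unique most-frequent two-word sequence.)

Bigram frequencies (highest first):
  city city: 8
  park city: 5
  city park: 4
  city still: 2
  still city: 2
  city black: 2
  … (5 more, each ≤ 1)

"city city", 8 times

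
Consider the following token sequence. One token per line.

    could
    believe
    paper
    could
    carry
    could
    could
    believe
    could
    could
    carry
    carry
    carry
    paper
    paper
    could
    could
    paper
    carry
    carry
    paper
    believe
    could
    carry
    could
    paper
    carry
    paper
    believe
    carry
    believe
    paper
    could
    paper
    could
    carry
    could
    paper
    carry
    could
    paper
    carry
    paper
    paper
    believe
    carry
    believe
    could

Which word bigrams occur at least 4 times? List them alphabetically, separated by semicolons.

Bigram counts meeting the condition (at least 4 times):
  carry could: 4
  carry paper: 4
  could carry: 4
  could paper: 5
  paper carry: 4
  paper could: 4

carry could; carry paper; could carry; could paper; paper carry; paper could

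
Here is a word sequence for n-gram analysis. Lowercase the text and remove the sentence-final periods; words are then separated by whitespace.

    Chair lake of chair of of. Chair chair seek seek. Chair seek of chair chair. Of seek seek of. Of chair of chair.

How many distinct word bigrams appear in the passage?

23 tokens → 22 bigram windows in total.
Repeated bigrams (each contributes count−1 duplicates):
  of chair: 5
  chair of: 3
  chair chair: 2
  chair seek: 2
  of of: 2
  seek of: 2
  seek seek: 2
11 duplicate windows → 22 − 11 = 11 distinct.

11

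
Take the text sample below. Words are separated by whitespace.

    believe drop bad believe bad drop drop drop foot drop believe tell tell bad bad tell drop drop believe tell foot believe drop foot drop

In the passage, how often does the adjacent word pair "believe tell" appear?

2

Scanning the 24 overlapping bigram windows for "believe tell":
  position 11–12: believe tell
  position 19–20: believe tell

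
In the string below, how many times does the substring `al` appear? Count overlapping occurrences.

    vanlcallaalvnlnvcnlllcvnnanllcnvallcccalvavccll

4

Sliding a length-2 window over the 47 characters (46 positions):
  position 6–7: al
  position 10–11: al
  position 33–34: al
  position 39–40: al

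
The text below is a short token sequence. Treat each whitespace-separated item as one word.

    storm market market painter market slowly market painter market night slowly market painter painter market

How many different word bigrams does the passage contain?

9

15 tokens → 14 bigram windows in total.
Repeated bigrams (each contributes count−1 duplicates):
  market painter: 3
  painter market: 3
  slowly market: 2
5 duplicate windows → 14 − 5 = 9 distinct.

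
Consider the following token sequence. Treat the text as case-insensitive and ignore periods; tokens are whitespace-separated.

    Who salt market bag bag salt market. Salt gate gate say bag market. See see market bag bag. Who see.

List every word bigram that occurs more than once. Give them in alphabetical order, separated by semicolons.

bag bag; market bag; salt market

Bigram counts meeting the condition (more than once):
  bag bag: 2
  market bag: 2
  salt market: 2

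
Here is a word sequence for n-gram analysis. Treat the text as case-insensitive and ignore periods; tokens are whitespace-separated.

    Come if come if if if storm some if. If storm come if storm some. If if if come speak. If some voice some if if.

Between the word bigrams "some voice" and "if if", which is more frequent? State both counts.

"if if" (6 vs 1)

"some voice": 1 occurrence
"if if": 6 occurrences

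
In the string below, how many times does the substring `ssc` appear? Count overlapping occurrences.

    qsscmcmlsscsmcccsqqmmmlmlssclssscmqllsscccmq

5

Sliding a length-3 window over the 44 characters (42 positions):
  position 2–4: ssc
  position 9–11: ssc
  position 26–28: ssc
  position 31–33: ssc
  position 38–40: ssc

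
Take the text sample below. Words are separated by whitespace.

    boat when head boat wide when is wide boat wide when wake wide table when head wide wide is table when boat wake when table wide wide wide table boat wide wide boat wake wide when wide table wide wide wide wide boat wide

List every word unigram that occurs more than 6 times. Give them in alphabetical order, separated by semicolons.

boat; when; wide

Unigram counts meeting the condition (more than 6 times):
  boat: 7
  when: 7
  wide: 18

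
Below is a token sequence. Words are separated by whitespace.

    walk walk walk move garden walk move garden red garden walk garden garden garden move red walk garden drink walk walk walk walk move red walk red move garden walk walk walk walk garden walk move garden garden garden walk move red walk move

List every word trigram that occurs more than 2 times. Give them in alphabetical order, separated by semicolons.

garden walk move; move red walk; walk move garden; walk walk walk

Trigram counts meeting the condition (more than 2 times):
  garden walk move: 3
  move red walk: 3
  walk move garden: 3
  walk walk walk: 5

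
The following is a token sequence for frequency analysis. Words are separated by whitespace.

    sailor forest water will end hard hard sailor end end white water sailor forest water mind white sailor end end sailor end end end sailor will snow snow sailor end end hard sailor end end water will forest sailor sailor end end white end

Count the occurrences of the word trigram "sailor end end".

6

Scanning the 42 overlapping trigram windows for "sailor end end":
  position 8–10: sailor end end
  position 18–20: sailor end end
  position 21–23: sailor end end
  position 29–31: sailor end end
  position 33–35: sailor end end
  position 40–42: sailor end end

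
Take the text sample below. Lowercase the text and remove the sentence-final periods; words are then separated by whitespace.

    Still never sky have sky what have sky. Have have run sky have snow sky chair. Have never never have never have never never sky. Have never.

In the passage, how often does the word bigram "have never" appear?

Scanning the 26 overlapping bigram windows for "have never":
  position 17–18: have never
  position 20–21: have never
  position 22–23: have never
  position 26–27: have never

4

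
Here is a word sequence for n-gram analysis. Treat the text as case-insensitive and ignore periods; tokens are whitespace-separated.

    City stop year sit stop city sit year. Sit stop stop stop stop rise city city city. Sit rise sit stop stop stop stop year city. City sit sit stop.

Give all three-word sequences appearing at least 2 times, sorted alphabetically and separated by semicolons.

Trigram counts meeting the condition (at least 2 times):
  city city sit: 2
  sit stop stop: 2
  stop stop stop: 4
  year sit stop: 2

city city sit; sit stop stop; stop stop stop; year sit stop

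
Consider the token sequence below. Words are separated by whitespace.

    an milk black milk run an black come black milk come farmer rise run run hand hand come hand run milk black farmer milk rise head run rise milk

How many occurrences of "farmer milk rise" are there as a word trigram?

1

Scanning the 27 overlapping trigram windows for "farmer milk rise":
  position 23–25: farmer milk rise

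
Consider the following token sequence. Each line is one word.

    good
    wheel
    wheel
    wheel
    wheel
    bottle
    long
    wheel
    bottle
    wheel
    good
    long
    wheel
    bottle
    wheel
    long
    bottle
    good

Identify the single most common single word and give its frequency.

Unigram frequencies (highest first):
  wheel: 8
  bottle: 4
  good: 3
  long: 3

"wheel", 8 times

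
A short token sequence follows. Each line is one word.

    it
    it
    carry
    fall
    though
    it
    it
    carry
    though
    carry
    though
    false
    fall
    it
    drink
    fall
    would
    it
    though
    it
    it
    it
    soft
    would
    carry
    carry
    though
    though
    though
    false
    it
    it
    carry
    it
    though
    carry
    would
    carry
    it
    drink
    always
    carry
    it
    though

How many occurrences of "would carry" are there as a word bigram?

Scanning the 43 overlapping bigram windows for "would carry":
  position 24–25: would carry
  position 37–38: would carry

2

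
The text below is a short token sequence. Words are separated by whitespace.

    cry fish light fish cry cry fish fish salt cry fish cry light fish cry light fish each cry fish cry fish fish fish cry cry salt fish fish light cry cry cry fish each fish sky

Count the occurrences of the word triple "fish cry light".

Scanning the 35 overlapping trigram windows for "fish cry light":
  position 11–13: fish cry light
  position 14–16: fish cry light

2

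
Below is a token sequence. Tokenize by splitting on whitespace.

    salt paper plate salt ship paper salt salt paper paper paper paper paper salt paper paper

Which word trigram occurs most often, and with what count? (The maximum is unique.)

Trigram frequencies (highest first):
  paper paper paper: 3
  salt paper paper: 2
  salt paper plate: 1
  paper plate salt: 1
  plate salt ship: 1
  salt ship paper: 1
  … (5 more, each ≤ 1)

"paper paper paper", 3 times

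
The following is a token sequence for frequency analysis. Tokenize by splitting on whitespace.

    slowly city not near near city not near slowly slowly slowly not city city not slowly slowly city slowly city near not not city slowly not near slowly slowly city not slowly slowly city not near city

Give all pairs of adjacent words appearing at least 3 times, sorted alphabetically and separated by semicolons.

Bigram counts meeting the condition (at least 3 times):
  city not: 5
  not near: 4
  slowly city: 5
  slowly slowly: 5

city not; not near; slowly city; slowly slowly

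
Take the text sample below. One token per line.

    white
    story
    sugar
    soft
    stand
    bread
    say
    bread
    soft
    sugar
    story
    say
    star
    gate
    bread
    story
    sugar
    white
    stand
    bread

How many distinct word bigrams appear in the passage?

20 tokens → 19 bigram windows in total.
Repeated bigrams (each contributes count−1 duplicates):
  stand bread: 2
  story sugar: 2
2 duplicate windows → 19 − 2 = 17 distinct.

17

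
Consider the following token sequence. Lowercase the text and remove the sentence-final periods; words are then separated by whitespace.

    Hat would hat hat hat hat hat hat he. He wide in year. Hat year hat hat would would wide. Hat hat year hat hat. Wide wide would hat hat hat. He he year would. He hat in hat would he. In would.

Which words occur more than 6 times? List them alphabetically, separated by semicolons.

Unigram counts meeting the condition (more than 6 times):
  hat: 19
  would: 7

hat; would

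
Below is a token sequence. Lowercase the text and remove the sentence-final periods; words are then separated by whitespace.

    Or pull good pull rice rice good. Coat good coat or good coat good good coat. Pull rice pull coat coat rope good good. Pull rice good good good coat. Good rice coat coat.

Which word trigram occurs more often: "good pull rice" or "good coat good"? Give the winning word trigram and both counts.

"good coat good" (3 vs 2)

"good pull rice": 2 occurrences
"good coat good": 3 occurrences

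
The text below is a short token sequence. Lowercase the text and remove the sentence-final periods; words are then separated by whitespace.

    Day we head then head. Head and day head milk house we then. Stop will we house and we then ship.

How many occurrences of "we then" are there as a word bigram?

Scanning the 20 overlapping bigram windows for "we then":
  position 12–13: we then
  position 19–20: we then

2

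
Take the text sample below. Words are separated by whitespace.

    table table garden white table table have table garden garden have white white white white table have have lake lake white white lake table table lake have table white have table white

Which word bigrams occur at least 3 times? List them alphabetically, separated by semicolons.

have table; table table; white white

Bigram counts meeting the condition (at least 3 times):
  have table: 3
  table table: 3
  white white: 4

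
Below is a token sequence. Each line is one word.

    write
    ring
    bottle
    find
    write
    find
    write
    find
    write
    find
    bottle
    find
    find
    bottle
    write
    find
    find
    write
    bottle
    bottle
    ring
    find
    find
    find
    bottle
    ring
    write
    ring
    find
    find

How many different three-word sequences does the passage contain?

23

30 tokens → 28 trigram windows in total.
Repeated trigrams (each contributes count−1 duplicates):
  find write find: 3
  find find bottle: 2
  ring find find: 2
  write find write: 2
5 duplicate windows → 28 − 5 = 23 distinct.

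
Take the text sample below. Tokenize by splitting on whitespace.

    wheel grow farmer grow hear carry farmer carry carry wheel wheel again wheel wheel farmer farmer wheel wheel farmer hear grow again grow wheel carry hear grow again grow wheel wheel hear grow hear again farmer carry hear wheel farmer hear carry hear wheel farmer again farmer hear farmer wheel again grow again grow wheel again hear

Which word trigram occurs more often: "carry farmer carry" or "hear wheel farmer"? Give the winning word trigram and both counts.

"hear wheel farmer" (2 vs 1)

"carry farmer carry": 1 occurrence
"hear wheel farmer": 2 occurrences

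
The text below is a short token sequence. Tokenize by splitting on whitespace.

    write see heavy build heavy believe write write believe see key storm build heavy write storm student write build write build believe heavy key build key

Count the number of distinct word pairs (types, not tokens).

26 tokens → 25 bigram windows in total.
Repeated bigrams (each contributes count−1 duplicates):
  build heavy: 2
  write build: 2
2 duplicate windows → 25 − 2 = 23 distinct.

23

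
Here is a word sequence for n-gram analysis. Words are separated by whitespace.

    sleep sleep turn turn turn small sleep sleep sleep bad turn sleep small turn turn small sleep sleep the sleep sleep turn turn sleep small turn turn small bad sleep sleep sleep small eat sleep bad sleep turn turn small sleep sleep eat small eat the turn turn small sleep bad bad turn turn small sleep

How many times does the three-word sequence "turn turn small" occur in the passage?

6

Scanning the 54 overlapping trigram windows for "turn turn small":
  position 4–6: turn turn small
  position 14–16: turn turn small
  position 26–28: turn turn small
  position 38–40: turn turn small
  position 47–49: turn turn small
  position 53–55: turn turn small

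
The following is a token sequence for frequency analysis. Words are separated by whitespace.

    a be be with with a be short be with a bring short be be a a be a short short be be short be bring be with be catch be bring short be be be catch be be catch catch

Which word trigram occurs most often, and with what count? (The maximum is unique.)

"short be be", 3 times

Trigram frequencies (highest first):
  short be be: 3
  be short be: 2
  bring short be: 2
  be catch be: 2
  be be catch: 2
  a be be: 1
  … (27 more, each ≤ 1)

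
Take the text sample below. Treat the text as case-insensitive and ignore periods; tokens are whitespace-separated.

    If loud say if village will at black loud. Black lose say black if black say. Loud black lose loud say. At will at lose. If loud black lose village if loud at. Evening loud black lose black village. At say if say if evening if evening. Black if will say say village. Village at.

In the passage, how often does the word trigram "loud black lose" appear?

4

Scanning the 53 overlapping trigram windows for "loud black lose":
  position 9–11: loud black lose
  position 17–19: loud black lose
  position 27–29: loud black lose
  position 35–37: loud black lose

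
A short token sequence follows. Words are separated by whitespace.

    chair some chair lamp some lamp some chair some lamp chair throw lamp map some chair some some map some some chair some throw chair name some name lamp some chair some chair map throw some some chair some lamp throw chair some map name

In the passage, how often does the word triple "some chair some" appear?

5

Scanning the 43 overlapping trigram windows for "some chair some":
  position 7–9: some chair some
  position 15–17: some chair some
  position 21–23: some chair some
  position 30–32: some chair some
  position 37–39: some chair some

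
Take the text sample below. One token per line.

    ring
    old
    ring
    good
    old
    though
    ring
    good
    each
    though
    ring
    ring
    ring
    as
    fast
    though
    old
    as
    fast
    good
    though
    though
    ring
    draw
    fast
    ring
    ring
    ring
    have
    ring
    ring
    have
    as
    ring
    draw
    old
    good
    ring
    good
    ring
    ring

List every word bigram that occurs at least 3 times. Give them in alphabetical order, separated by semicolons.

Bigram counts meeting the condition (at least 3 times):
  ring good: 3
  ring ring: 6
  though ring: 3

ring good; ring ring; though ring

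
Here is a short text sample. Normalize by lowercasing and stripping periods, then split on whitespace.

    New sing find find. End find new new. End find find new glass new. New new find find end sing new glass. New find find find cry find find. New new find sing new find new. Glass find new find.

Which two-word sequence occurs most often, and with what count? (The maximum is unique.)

Bigram frequencies (highest first):
  find find: 6
  find new: 5
  new find: 5
  new new: 4
  new glass: 3
  find end: 2
  … (11 more, each ≤ 2)

"find find", 6 times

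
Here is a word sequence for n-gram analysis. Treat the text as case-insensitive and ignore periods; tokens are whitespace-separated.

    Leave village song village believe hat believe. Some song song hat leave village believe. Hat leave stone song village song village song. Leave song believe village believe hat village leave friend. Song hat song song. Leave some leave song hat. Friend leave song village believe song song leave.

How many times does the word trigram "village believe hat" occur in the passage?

3

Scanning the 46 overlapping trigram windows for "village believe hat":
  position 4–6: village believe hat
  position 13–15: village believe hat
  position 26–28: village believe hat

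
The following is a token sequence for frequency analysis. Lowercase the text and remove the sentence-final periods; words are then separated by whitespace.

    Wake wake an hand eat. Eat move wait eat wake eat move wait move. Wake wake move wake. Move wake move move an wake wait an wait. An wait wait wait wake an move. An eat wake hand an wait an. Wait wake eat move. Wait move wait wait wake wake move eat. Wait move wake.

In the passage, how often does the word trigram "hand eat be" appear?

Scanning the 54 overlapping trigram windows for "hand eat be":
  (none found)

0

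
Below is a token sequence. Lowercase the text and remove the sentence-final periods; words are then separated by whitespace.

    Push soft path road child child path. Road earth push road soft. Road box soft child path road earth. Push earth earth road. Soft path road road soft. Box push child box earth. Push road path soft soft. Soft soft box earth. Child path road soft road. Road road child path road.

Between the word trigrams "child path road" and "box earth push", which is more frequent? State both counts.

"child path road" (4 vs 1)

"child path road": 4 occurrences
"box earth push": 1 occurrence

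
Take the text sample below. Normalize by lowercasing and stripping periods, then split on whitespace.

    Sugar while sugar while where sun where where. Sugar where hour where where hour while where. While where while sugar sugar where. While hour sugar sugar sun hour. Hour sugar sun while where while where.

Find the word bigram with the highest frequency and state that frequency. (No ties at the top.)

Bigram frequencies (highest first):
  while where: 5
  where while: 4
  sugar while: 2
  while sugar: 2
  where where: 2
  sugar where: 2
  … (13 more, each ≤ 2)

"while where", 5 times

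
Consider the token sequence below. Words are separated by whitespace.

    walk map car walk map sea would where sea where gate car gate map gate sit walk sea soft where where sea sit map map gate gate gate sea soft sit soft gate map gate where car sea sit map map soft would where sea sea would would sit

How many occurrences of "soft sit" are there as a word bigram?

Scanning the 48 overlapping bigram windows for "soft sit":
  position 30–31: soft sit

1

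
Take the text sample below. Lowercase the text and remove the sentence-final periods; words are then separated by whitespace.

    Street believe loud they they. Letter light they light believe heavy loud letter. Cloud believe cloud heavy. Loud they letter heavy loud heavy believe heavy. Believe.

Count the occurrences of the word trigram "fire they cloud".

Scanning the 24 overlapping trigram windows for "fire they cloud":
  (none found)

0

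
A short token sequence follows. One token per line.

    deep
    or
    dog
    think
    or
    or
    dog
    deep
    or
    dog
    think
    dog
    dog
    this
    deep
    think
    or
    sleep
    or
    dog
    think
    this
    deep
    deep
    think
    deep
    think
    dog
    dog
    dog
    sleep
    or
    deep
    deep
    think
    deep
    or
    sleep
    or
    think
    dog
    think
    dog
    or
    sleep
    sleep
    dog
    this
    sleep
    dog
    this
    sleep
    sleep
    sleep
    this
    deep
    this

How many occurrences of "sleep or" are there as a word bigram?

3

Scanning the 56 overlapping bigram windows for "sleep or":
  position 18–19: sleep or
  position 31–32: sleep or
  position 38–39: sleep or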